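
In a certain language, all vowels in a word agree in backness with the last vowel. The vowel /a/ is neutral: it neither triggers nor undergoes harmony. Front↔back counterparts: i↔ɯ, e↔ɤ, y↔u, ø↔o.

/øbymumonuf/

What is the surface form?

/ø/ harmonizes with /u/ ([+back]) → [o]
/y/ harmonizes with /u/ ([+back]) → [u]

[obumumonuf]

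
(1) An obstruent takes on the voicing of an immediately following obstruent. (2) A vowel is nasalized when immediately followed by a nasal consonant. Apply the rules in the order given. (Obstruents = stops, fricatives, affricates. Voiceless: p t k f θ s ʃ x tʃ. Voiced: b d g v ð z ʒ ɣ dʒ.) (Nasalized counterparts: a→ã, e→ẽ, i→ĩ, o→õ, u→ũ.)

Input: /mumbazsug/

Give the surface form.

Rule 1: /z/ before /s/ (voiceless) → [s]
After rule 1: mumbassug
Rule 2: /u/ before nasal /m/ → [ũ]

[mũmbassug]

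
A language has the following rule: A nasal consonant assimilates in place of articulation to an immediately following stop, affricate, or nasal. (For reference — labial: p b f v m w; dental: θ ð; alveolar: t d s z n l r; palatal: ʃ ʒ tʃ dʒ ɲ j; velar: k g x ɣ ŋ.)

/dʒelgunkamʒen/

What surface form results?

[dʒelguŋkamʒen]

/n/ before /k/ (velar) → [ŋ]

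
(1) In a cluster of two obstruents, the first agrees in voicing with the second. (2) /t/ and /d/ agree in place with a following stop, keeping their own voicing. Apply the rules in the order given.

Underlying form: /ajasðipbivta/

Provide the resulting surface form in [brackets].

Rule 1: /s/ before /ð/ (voiced) → [z]
Rule 1: /p/ before /b/ (voiced) → [b]
Rule 1: /v/ before /t/ (voiceless) → [f]
After rule 1: ajazðibbifta
Rule 2: no segment meets the rule's conditions; no change.

[ajazðibbifta]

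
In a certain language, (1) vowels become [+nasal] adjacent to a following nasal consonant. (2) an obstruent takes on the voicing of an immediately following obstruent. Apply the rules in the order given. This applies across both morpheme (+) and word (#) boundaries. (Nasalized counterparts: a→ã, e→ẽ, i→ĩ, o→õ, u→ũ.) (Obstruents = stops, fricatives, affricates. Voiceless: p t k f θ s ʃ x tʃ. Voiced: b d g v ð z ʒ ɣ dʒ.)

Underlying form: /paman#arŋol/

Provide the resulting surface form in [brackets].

Rule 1: /a/ before nasal /m/ → [ã]
Rule 1: /a/ before nasal /n/ → [ã]
After rule 1: pãmãn#arŋol
Rule 2: no segment meets the rule's conditions; no change.

[pãmãn#arŋol]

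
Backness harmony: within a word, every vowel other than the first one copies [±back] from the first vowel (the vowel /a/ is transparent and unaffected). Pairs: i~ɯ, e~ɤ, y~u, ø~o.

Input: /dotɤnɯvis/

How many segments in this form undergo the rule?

/i/ harmonizes with /o/ ([+back]) → [ɯ]
1 segment changes.

1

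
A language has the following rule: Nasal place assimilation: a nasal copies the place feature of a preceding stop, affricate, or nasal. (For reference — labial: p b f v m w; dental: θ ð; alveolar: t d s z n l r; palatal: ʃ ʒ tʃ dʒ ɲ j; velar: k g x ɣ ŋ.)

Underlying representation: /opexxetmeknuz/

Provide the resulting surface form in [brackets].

/m/ after /t/ (alveolar) → [n]
/n/ after /k/ (velar) → [ŋ]

[opexxetnekŋuz]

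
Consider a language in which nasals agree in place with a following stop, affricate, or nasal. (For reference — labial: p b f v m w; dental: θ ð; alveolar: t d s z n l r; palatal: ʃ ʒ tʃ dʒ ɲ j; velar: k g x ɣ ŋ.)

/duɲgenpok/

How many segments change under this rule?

2

/ɲ/ before /g/ (velar) → [ŋ]
/n/ before /p/ (labial) → [m]
2 segments change.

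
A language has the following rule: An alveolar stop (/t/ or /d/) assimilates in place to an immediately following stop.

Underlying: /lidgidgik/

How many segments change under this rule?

2

/d/ before /g/ (velar) → [g]
/d/ before /g/ (velar) → [g]
2 segments change.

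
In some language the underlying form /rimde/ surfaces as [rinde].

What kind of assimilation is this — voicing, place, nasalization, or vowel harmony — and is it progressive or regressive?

/m/→[n].
Each target copies a feature from the following segment, so the direction is regressive.

place assimilation, regressive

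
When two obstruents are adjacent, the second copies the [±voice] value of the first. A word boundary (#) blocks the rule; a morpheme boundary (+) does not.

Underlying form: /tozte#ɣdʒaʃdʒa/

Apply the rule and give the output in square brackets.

[tozde#ɣdʒaʃtʃa]

/t/ after /z/ (voiced) → [d]
/dʒ/ after /ʃ/ (voiceless) → [tʃ]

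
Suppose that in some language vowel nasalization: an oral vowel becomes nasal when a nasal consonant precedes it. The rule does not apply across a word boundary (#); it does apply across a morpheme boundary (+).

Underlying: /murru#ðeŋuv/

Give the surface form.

[mũrru#ðeŋũv]

/u/ after nasal /m/ → [ũ]
/u/ after nasal /ŋ/ → [ũ]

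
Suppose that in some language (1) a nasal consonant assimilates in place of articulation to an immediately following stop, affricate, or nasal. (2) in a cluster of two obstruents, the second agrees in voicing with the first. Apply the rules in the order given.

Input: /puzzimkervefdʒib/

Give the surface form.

[puzziŋkerveftʃib]

Rule 1: /m/ before /k/ (velar) → [ŋ]
After rule 1: puzziŋkervefdʒib
Rule 2: /dʒ/ after /f/ (voiceless) → [tʃ]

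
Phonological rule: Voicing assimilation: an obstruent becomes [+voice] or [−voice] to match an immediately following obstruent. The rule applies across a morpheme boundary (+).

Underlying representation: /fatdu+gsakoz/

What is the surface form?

/t/ before /d/ (voiced) → [d]
/g/ before /s/ (voiceless) → [k]

[faddu+ksakoz]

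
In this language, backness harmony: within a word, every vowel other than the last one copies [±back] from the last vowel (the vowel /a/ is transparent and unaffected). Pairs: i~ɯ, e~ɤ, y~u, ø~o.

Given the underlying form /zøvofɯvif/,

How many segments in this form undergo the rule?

/o/ harmonizes with /i/ ([-back]) → [ø]
/ɯ/ harmonizes with /i/ ([-back]) → [i]
2 segments change.

2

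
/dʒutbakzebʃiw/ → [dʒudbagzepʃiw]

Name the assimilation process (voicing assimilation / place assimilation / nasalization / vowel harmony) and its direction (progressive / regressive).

voicing assimilation, regressive

/t/→[d] /k/→[g] /b/→[p].
Each target copies a feature from the following segment, so the direction is regressive.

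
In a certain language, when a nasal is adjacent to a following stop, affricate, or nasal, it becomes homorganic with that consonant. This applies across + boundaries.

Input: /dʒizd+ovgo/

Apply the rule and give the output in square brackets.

no segment meets the rule's conditions; no change.

[dʒizd+ovgo]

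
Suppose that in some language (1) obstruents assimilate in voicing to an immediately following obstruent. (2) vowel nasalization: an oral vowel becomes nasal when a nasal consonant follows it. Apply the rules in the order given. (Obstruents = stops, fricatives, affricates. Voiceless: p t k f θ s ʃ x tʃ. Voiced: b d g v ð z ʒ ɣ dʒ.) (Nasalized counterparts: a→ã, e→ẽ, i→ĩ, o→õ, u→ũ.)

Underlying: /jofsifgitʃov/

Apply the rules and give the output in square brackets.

[jofsivgitʃov]

Rule 1: /f/ before /g/ (voiced) → [v]
After rule 1: jofsivgitʃov
Rule 2: no segment meets the rule's conditions; no change.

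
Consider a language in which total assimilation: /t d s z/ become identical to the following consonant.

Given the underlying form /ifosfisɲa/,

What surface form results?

[ifoffiɲɲa]

/s/ before /f/ → [f] (total assimilation)
/s/ before /ɲ/ → [ɲ] (total assimilation)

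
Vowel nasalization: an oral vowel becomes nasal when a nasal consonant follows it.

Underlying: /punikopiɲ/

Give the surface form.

/u/ before nasal /n/ → [ũ]
/i/ before nasal /ɲ/ → [ĩ]

[pũnikopĩɲ]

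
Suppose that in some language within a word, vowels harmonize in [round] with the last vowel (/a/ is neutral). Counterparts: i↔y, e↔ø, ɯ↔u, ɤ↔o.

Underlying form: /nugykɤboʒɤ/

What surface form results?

/u/ harmonizes with /ɤ/ ([-round]) → [ɯ]
/y/ harmonizes with /ɤ/ ([-round]) → [i]
/o/ harmonizes with /ɤ/ ([-round]) → [ɤ]

[nɯgikɤbɤʒɤ]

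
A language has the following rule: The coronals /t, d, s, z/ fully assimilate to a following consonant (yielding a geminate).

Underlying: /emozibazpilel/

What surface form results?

/z/ before /p/ → [p] (total assimilation)

[emozibappilel]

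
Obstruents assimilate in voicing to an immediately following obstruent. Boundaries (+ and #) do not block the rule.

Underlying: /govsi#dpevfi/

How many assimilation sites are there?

3

/v/ before /s/ (voiceless) → [f]
/d/ before /p/ (voiceless) → [t]
/v/ before /f/ (voiceless) → [f]
3 segments change.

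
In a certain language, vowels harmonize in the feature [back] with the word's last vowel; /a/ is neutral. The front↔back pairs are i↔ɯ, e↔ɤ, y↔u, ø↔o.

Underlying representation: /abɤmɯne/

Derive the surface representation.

/ɤ/ harmonizes with /e/ ([-back]) → [e]
/ɯ/ harmonizes with /e/ ([-back]) → [i]

[abemine]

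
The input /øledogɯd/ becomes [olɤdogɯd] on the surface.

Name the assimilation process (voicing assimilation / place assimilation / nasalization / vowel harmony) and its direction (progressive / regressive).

vowel harmony, regressive

/ø/→[o] /e/→[ɤ].
Vowels agree with the last vowel, so the harmony is regressive.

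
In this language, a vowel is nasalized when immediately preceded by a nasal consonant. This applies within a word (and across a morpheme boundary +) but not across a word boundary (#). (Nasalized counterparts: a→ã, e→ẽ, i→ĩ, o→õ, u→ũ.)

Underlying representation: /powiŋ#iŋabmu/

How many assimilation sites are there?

/a/ after nasal /ŋ/ → [ã]
/u/ after nasal /m/ → [ũ]
2 segments change.

2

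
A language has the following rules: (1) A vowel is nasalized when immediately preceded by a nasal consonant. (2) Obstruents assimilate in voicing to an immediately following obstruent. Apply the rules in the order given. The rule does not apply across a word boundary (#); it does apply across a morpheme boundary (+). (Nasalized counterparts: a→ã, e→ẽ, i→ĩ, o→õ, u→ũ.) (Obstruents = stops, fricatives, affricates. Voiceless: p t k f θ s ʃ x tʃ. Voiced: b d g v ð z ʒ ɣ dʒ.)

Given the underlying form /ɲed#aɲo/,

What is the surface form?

[ɲẽd#aɲõ]

Rule 1: /e/ after nasal /ɲ/ → [ẽ]
Rule 1: /o/ after nasal /ɲ/ → [õ]
After rule 1: ɲẽd#aɲõ
Rule 2: no segment meets the rule's conditions; no change.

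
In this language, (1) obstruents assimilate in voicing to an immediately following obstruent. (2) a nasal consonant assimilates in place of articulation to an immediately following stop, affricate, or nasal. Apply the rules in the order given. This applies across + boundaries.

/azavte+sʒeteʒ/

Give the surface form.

[azafte+zʒeteʒ]

Rule 1: /v/ before /t/ (voiceless) → [f]
Rule 1: /s/ before /ʒ/ (voiced) → [z]
After rule 1: azafte+zʒeteʒ
Rule 2: no segment meets the rule's conditions; no change.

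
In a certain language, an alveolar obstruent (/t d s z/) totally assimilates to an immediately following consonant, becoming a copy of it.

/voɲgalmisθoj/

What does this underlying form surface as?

[voɲgalmiθθoj]

/s/ before /θ/ → [θ] (total assimilation)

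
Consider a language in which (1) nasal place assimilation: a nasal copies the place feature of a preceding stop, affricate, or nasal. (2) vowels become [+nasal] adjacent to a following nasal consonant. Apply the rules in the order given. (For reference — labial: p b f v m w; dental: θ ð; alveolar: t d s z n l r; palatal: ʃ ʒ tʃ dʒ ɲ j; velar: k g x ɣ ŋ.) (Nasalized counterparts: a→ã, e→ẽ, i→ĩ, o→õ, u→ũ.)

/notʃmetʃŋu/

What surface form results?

Rule 1: /m/ after /tʃ/ (palatal) → [ɲ]
Rule 1: /ŋ/ after /tʃ/ (palatal) → [ɲ]
After rule 1: notʃɲetʃɲu
Rule 2: no segment meets the rule's conditions; no change.

[notʃɲetʃɲu]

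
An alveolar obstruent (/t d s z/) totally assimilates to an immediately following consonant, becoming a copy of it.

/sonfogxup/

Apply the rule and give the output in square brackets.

[sonfogxup]

no segment meets the rule's conditions; no change.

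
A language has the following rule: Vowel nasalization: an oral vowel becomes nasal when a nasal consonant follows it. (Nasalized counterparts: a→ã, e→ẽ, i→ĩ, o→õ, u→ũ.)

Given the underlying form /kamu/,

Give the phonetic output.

[kãmu]

/a/ before nasal /m/ → [ã]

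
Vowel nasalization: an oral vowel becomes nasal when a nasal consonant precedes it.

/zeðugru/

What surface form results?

no segment meets the rule's conditions; no change.

[zeðugru]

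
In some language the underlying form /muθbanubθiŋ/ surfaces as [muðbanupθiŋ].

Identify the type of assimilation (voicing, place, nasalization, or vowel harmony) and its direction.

voicing assimilation, regressive

/θ/→[ð] /b/→[p].
Each target copies a feature from the following segment, so the direction is regressive.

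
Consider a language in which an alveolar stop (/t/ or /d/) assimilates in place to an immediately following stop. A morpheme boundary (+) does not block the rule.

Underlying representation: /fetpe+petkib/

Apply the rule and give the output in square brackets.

/t/ before /p/ (labial) → [p]
/t/ before /k/ (velar) → [k]

[feppe+pekkib]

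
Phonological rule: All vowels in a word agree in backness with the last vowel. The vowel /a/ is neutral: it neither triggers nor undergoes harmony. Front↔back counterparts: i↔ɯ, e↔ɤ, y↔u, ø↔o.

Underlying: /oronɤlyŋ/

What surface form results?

[ørønelyŋ]

/o/ harmonizes with /y/ ([-back]) → [ø]
/o/ harmonizes with /y/ ([-back]) → [ø]
/ɤ/ harmonizes with /y/ ([-back]) → [e]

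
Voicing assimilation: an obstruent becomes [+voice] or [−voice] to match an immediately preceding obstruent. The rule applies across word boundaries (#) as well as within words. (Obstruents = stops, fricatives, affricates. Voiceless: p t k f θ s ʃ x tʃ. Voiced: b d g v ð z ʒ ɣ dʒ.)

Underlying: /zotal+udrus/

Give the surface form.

no segment meets the rule's conditions; no change.

[zotal+udrus]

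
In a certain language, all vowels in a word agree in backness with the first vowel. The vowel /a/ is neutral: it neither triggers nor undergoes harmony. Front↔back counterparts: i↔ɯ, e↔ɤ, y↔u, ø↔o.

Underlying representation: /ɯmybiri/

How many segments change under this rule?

3

/y/ harmonizes with /ɯ/ ([+back]) → [u]
/i/ harmonizes with /ɯ/ ([+back]) → [ɯ]
/i/ harmonizes with /ɯ/ ([+back]) → [ɯ]
3 segments change.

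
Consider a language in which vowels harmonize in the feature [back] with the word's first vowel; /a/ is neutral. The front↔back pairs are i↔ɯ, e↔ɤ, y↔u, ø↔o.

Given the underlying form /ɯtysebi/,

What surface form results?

[ɯtusɤbɯ]

/y/ harmonizes with /ɯ/ ([+back]) → [u]
/e/ harmonizes with /ɯ/ ([+back]) → [ɤ]
/i/ harmonizes with /ɯ/ ([+back]) → [ɯ]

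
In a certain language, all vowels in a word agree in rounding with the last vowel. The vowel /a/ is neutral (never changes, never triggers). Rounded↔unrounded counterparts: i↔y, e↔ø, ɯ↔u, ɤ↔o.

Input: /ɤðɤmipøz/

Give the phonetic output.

/ɤ/ harmonizes with /ø/ ([+round]) → [o]
/ɤ/ harmonizes with /ø/ ([+round]) → [o]
/i/ harmonizes with /ø/ ([+round]) → [y]

[oðomypøz]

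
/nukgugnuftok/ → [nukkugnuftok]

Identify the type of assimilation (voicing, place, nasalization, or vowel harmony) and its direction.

voicing assimilation, progressive

/g/→[k].
Each target copies a feature from the preceding segment, so the direction is progressive.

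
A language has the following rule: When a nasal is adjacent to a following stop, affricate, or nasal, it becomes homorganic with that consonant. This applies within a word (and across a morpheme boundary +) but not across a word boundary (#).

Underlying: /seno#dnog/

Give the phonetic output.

[seno#dnog]

no segment meets the rule's conditions; no change.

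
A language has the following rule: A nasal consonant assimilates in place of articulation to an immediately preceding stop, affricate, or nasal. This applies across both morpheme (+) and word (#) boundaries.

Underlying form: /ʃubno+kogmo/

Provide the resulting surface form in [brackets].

/n/ after /b/ (labial) → [m]
/m/ after /g/ (velar) → [ŋ]

[ʃubmo+kogŋo]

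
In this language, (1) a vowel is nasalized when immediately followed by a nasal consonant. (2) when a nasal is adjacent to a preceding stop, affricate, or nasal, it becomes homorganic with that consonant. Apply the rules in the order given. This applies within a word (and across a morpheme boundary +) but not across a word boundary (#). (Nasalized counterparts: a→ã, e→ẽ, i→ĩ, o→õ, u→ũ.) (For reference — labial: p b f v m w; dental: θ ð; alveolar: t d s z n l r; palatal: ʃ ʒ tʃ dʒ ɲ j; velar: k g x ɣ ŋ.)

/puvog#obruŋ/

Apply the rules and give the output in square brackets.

Rule 1: /u/ before nasal /ŋ/ → [ũ]
After rule 1: puvog#obrũŋ
Rule 2: no segment meets the rule's conditions; no change.

[puvog#obrũŋ]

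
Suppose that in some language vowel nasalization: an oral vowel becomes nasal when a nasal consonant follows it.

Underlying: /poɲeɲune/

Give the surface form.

/o/ before nasal /ɲ/ → [õ]
/e/ before nasal /ɲ/ → [ẽ]
/u/ before nasal /n/ → [ũ]

[põɲẽɲũne]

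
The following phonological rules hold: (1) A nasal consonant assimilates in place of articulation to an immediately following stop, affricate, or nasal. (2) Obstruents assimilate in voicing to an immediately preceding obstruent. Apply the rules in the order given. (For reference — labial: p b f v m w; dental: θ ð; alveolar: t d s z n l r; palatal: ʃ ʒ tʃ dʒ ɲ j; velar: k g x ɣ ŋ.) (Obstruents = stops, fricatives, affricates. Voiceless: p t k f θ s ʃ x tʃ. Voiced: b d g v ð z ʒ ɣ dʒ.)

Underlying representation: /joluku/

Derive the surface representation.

Rule 1: no segment meets the rule's conditions; no change.
After rule 1: joluku
Rule 2: no segment meets the rule's conditions; no change.

[joluku]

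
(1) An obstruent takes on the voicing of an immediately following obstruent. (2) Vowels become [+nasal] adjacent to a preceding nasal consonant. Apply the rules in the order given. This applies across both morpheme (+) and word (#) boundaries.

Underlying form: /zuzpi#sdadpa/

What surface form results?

Rule 1: /z/ before /p/ (voiceless) → [s]
Rule 1: /s/ before /d/ (voiced) → [z]
Rule 1: /d/ before /p/ (voiceless) → [t]
After rule 1: zuspi#zdatpa
Rule 2: no segment meets the rule's conditions; no change.

[zuspi#zdatpa]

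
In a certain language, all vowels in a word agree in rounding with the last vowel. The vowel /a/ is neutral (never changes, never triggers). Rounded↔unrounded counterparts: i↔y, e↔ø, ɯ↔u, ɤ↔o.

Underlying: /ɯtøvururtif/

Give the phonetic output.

[ɯtevɯrɯrtif]

/ø/ harmonizes with /i/ ([-round]) → [e]
/u/ harmonizes with /i/ ([-round]) → [ɯ]
/u/ harmonizes with /i/ ([-round]) → [ɯ]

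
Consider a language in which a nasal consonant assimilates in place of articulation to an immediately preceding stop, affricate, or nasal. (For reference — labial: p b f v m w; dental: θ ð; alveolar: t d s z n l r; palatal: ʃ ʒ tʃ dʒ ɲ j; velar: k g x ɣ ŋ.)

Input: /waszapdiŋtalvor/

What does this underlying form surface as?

no segment meets the rule's conditions; no change.

[waszapdiŋtalvor]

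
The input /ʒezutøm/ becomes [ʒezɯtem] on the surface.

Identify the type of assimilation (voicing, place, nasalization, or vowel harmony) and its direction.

vowel harmony, progressive

/u/→[ɯ] /ø/→[e].
Vowels agree with the first vowel, so the harmony is progressive.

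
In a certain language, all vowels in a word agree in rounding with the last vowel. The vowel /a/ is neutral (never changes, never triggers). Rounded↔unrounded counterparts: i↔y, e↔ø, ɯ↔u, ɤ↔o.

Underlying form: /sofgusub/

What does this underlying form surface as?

no segment meets the rule's conditions; no change.

[sofgusub]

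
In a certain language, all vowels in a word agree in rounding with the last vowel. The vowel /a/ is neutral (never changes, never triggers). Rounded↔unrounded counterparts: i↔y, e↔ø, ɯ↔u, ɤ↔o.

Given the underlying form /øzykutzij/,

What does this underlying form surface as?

/ø/ harmonizes with /i/ ([-round]) → [e]
/y/ harmonizes with /i/ ([-round]) → [i]
/u/ harmonizes with /i/ ([-round]) → [ɯ]

[ezikɯtzij]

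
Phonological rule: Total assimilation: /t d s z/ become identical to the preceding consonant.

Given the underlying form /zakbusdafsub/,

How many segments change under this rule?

/d/ after /s/ → [s] (total assimilation)
/s/ after /f/ → [f] (total assimilation)
2 segments change.

2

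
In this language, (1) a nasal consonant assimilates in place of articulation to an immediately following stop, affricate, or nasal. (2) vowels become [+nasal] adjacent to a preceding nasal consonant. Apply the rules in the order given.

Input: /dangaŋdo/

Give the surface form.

[daŋgando]

Rule 1: /n/ before /g/ (velar) → [ŋ]
Rule 1: /ŋ/ before /d/ (alveolar) → [n]
After rule 1: daŋgando
Rule 2: no segment meets the rule's conditions; no change.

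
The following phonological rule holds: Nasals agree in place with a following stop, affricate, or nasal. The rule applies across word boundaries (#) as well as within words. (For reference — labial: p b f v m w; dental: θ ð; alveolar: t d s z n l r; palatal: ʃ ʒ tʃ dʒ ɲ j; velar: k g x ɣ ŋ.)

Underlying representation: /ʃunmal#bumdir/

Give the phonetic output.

/n/ before /m/ (labial) → [m]
/m/ before /d/ (alveolar) → [n]

[ʃummal#bundir]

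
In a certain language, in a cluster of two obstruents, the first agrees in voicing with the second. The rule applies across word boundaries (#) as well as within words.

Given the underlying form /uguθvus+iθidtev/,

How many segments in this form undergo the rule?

/θ/ before /v/ (voiced) → [ð]
/d/ before /t/ (voiceless) → [t]
2 segments change.

2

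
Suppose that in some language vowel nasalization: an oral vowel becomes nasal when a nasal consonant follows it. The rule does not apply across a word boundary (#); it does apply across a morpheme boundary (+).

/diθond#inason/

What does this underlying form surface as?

/o/ before nasal /n/ → [õ]
/i/ before nasal /n/ → [ĩ]
/o/ before nasal /n/ → [õ]

[diθõnd#ĩnasõn]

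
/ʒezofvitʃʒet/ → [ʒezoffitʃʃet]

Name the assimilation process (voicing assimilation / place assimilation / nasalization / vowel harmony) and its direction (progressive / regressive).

voicing assimilation, progressive

/v/→[f] /ʒ/→[ʃ].
Each target copies a feature from the preceding segment, so the direction is progressive.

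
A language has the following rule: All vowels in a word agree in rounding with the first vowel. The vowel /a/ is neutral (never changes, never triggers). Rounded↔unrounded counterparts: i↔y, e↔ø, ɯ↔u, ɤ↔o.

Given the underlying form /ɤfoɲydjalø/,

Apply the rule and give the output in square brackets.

[ɤfɤɲidjale]

/o/ harmonizes with /ɤ/ ([-round]) → [ɤ]
/y/ harmonizes with /ɤ/ ([-round]) → [i]
/ø/ harmonizes with /ɤ/ ([-round]) → [e]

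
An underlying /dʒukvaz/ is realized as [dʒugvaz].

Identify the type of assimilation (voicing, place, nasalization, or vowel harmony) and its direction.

/k/→[g].
Each target copies a feature from the following segment, so the direction is regressive.

voicing assimilation, regressive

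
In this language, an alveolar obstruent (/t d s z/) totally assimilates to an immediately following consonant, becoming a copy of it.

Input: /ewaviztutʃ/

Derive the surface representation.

/z/ before /t/ → [t] (total assimilation)

[ewavittutʃ]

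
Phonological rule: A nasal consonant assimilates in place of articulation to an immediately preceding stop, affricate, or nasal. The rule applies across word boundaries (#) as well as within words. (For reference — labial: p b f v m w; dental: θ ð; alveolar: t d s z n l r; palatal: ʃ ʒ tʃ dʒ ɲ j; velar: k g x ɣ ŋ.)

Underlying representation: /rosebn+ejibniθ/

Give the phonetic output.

/n/ after /b/ (labial) → [m]
/n/ after /b/ (labial) → [m]

[rosebm+ejibmiθ]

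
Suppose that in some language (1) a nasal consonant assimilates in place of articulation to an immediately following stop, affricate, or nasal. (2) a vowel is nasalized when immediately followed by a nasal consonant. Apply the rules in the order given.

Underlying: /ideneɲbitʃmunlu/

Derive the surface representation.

[idẽnẽmbitʃmũnlu]

Rule 1: /ɲ/ before /b/ (labial) → [m]
After rule 1: idenembitʃmunlu
Rule 2: /e/ before nasal /n/ → [ẽ]
Rule 2: /e/ before nasal /m/ → [ẽ]
Rule 2: /u/ before nasal /n/ → [ũ]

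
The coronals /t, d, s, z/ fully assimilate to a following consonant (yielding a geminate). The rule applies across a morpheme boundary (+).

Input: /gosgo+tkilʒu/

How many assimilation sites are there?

2

/s/ before /g/ → [g] (total assimilation)
/t/ before /k/ → [k] (total assimilation)
2 segments change.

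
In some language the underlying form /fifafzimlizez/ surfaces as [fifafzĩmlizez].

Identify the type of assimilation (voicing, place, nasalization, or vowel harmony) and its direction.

nasalization, regressive

/i/→[ĩ].
Each target copies a feature from the following segment, so the direction is regressive.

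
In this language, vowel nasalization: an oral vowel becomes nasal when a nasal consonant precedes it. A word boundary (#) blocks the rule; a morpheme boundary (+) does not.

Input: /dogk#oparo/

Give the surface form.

no segment meets the rule's conditions; no change.

[dogk#oparo]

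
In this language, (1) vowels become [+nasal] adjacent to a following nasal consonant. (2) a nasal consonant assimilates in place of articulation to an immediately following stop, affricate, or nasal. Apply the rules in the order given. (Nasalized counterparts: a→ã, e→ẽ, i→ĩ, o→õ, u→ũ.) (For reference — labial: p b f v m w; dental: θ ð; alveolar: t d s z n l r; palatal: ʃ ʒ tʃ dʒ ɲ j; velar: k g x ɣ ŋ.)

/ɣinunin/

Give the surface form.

[ɣĩnũnĩn]

Rule 1: /i/ before nasal /n/ → [ĩ]
Rule 1: /u/ before nasal /n/ → [ũ]
Rule 1: /i/ before nasal /n/ → [ĩ]
After rule 1: ɣĩnũnĩn
Rule 2: no segment meets the rule's conditions; no change.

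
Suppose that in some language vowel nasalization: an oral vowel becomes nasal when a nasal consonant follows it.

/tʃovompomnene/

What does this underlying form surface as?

/o/ before nasal /m/ → [õ]
/o/ before nasal /m/ → [õ]
/e/ before nasal /n/ → [ẽ]

[tʃovõmpõmnẽne]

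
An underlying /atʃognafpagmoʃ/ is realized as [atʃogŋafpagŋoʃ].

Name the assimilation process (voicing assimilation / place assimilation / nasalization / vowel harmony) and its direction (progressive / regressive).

/n/→[ŋ] /m/→[ŋ].
Each target copies a feature from the preceding segment, so the direction is progressive.

place assimilation, progressive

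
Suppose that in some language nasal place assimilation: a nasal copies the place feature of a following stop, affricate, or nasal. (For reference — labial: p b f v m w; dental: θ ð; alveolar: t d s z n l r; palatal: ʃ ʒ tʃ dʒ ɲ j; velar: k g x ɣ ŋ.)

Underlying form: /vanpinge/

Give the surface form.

[vampiŋge]

/n/ before /p/ (labial) → [m]
/n/ before /g/ (velar) → [ŋ]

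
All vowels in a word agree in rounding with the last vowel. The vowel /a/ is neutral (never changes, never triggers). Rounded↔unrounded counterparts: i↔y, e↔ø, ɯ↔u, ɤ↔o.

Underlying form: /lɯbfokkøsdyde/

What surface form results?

[lɯbfɤkkesdide]

/o/ harmonizes with /e/ ([-round]) → [ɤ]
/ø/ harmonizes with /e/ ([-round]) → [e]
/y/ harmonizes with /e/ ([-round]) → [i]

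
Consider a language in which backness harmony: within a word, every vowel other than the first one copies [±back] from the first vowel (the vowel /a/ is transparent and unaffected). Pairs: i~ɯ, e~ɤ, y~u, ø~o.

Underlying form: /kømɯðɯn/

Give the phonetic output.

[kømiðin]

/ɯ/ harmonizes with /ø/ ([-back]) → [i]
/ɯ/ harmonizes with /ø/ ([-back]) → [i]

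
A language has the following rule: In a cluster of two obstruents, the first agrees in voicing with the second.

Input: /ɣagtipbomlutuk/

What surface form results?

/g/ before /t/ (voiceless) → [k]
/p/ before /b/ (voiced) → [b]

[ɣaktibbomlutuk]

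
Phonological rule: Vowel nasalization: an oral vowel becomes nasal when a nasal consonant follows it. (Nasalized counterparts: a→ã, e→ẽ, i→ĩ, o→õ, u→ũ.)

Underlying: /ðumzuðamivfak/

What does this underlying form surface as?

/u/ before nasal /m/ → [ũ]
/a/ before nasal /m/ → [ã]

[ðũmzuðãmivfak]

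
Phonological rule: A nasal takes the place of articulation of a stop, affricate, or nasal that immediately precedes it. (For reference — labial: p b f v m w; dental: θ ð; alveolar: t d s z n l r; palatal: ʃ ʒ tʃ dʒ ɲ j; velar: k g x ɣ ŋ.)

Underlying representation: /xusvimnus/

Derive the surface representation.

/n/ after /m/ (labial) → [m]

[xusvimmus]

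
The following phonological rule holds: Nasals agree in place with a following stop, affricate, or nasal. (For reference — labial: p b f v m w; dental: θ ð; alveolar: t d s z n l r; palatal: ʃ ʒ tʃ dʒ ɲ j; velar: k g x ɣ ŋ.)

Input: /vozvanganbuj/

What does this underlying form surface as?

[vozvaŋgambuj]

/n/ before /g/ (velar) → [ŋ]
/n/ before /b/ (labial) → [m]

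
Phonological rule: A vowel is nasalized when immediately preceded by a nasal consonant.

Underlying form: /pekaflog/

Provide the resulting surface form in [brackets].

no segment meets the rule's conditions; no change.

[pekaflog]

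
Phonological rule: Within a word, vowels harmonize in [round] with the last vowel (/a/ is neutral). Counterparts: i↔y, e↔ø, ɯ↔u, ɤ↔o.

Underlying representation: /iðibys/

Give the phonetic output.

[yðybys]

/i/ harmonizes with /y/ ([+round]) → [y]
/i/ harmonizes with /y/ ([+round]) → [y]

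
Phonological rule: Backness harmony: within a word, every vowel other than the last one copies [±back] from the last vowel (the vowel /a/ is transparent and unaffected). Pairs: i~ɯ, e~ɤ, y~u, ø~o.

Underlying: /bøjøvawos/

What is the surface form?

[bojovawos]

/ø/ harmonizes with /o/ ([+back]) → [o]
/ø/ harmonizes with /o/ ([+back]) → [o]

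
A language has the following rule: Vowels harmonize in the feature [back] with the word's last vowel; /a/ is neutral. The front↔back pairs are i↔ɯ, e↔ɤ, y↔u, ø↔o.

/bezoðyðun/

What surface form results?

/e/ harmonizes with /u/ ([+back]) → [ɤ]
/y/ harmonizes with /u/ ([+back]) → [u]

[bɤzoðuðun]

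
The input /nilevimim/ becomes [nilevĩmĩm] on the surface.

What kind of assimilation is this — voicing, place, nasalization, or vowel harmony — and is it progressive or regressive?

/i/→[ĩ] /i/→[ĩ].
Each target copies a feature from the following segment, so the direction is regressive.

nasalization, regressive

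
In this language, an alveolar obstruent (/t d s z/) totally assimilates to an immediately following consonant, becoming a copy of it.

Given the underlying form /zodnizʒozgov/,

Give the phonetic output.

[zonniʒʒoggov]

/d/ before /n/ → [n] (total assimilation)
/z/ before /ʒ/ → [ʒ] (total assimilation)
/z/ before /g/ → [g] (total assimilation)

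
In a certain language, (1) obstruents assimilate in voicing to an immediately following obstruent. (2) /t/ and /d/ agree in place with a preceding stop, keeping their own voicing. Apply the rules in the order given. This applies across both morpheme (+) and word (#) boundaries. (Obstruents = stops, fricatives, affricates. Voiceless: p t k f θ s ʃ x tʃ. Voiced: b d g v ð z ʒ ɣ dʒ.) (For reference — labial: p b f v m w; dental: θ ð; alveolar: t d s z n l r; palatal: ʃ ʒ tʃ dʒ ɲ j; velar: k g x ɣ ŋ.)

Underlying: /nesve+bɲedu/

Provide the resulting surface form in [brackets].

Rule 1: /s/ before /v/ (voiced) → [z]
After rule 1: nezve+bɲedu
Rule 2: no segment meets the rule's conditions; no change.

[nezve+bɲedu]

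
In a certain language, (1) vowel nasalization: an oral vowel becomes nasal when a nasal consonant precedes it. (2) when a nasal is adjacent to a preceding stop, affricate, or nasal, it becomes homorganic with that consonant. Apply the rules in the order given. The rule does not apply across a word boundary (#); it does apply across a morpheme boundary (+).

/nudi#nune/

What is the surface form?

Rule 1: /u/ after nasal /n/ → [ũ]
Rule 1: /u/ after nasal /n/ → [ũ]
Rule 1: /e/ after nasal /n/ → [ẽ]
After rule 1: nũdi#nũnẽ
Rule 2: no segment meets the rule's conditions; no change.

[nũdi#nũnẽ]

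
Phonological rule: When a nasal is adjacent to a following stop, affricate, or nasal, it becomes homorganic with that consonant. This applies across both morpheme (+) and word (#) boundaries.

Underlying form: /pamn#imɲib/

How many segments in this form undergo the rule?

2

/m/ before /n/ (alveolar) → [n]
/m/ before /ɲ/ (palatal) → [ɲ]
2 segments change.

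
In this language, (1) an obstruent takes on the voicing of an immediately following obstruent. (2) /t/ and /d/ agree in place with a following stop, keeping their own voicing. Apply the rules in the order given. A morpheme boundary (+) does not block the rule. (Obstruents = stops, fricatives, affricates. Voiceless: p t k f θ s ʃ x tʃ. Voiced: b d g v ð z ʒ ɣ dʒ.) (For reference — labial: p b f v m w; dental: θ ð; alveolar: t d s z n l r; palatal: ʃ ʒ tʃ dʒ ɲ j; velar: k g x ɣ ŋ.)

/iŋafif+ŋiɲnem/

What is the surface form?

Rule 1: no segment meets the rule's conditions; no change.
After rule 1: iŋafif+ŋiɲnem
Rule 2: no segment meets the rule's conditions; no change.

[iŋafif+ŋiɲnem]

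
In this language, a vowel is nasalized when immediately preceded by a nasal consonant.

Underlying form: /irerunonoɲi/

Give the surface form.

[irerunõnõɲĩ]

/o/ after nasal /n/ → [õ]
/o/ after nasal /n/ → [õ]
/i/ after nasal /ɲ/ → [ĩ]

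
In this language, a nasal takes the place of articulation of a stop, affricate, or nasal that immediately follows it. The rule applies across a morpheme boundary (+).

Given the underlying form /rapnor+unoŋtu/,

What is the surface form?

/ŋ/ before /t/ (alveolar) → [n]

[rapnor+unontu]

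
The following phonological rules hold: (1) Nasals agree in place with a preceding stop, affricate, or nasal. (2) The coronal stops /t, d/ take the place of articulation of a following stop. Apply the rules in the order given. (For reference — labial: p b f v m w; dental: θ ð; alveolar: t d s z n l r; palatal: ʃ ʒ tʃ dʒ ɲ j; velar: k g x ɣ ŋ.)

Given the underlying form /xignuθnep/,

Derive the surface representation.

[xigŋuθnep]

Rule 1: /n/ after /g/ (velar) → [ŋ]
After rule 1: xigŋuθnep
Rule 2: no segment meets the rule's conditions; no change.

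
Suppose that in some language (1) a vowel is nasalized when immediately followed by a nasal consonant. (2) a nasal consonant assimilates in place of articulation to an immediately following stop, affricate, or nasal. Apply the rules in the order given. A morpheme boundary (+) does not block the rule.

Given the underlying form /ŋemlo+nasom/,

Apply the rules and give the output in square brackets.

[ŋẽmlõ+nasõm]

Rule 1: /e/ before nasal /m/ → [ẽ]
Rule 1: /o/ before nasal /n/ → [õ]
Rule 1: /o/ before nasal /m/ → [õ]
After rule 1: ŋẽmlõ+nasõm
Rule 2: no segment meets the rule's conditions; no change.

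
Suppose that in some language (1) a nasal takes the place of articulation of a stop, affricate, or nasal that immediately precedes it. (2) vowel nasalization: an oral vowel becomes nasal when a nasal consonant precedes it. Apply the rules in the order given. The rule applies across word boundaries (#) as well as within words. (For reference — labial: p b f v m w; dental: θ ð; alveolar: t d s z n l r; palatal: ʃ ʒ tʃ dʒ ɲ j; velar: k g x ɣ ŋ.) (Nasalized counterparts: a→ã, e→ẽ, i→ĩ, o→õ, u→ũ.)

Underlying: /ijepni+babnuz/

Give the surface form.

[ijepmĩ+babmũz]

Rule 1: /n/ after /p/ (labial) → [m]
Rule 1: /n/ after /b/ (labial) → [m]
After rule 1: ijepmi+babmuz
Rule 2: /i/ after nasal /m/ → [ĩ]
Rule 2: /u/ after nasal /m/ → [ũ]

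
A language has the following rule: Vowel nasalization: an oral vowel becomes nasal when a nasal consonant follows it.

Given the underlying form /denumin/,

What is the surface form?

/e/ before nasal /n/ → [ẽ]
/u/ before nasal /m/ → [ũ]
/i/ before nasal /n/ → [ĩ]

[dẽnũmĩn]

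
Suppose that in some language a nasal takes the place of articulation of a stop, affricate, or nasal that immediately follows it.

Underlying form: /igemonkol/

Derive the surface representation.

/n/ before /k/ (velar) → [ŋ]

[igemoŋkol]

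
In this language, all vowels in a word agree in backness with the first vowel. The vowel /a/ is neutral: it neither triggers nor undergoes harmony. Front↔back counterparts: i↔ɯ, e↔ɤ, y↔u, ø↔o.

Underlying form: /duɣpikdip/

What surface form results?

/i/ harmonizes with /u/ ([+back]) → [ɯ]
/i/ harmonizes with /u/ ([+back]) → [ɯ]

[duɣpɯkdɯp]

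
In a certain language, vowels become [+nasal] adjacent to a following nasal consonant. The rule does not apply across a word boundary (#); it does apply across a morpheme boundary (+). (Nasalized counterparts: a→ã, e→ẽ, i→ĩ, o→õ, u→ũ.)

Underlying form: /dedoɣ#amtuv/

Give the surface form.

[dedoɣ#ãmtuv]

/a/ before nasal /m/ → [ã]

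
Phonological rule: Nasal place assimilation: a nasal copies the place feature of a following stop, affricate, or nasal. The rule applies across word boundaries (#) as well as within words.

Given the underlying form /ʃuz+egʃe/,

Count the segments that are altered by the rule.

No segment meets the rule's conditions.

0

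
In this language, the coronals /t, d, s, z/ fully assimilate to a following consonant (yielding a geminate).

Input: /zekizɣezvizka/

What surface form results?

[zekiɣɣevvikka]

/z/ before /ɣ/ → [ɣ] (total assimilation)
/z/ before /v/ → [v] (total assimilation)
/z/ before /k/ → [k] (total assimilation)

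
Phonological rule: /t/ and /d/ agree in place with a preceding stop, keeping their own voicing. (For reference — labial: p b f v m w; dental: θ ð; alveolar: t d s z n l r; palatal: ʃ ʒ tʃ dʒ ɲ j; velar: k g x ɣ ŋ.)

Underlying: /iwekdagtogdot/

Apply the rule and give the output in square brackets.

/d/ after /k/ (velar) → [g]
/t/ after /g/ (velar) → [k]
/d/ after /g/ (velar) → [g]

[iwekgagkoggot]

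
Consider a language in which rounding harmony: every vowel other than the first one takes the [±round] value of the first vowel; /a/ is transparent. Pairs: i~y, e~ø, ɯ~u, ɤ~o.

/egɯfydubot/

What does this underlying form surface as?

/y/ harmonizes with /e/ ([-round]) → [i]
/u/ harmonizes with /e/ ([-round]) → [ɯ]
/o/ harmonizes with /e/ ([-round]) → [ɤ]

[egɯfidɯbɤt]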